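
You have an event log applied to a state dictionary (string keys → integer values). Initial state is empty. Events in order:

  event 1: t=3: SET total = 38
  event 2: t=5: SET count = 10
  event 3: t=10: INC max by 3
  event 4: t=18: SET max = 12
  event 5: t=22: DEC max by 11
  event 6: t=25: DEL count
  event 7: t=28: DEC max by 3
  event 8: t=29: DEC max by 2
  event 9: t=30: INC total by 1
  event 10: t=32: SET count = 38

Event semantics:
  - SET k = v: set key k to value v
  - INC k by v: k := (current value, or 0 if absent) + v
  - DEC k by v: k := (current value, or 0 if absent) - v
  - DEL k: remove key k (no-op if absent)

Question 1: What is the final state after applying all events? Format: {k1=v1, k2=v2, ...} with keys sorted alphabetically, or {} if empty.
Answer: {count=38, max=-4, total=39}

Derivation:
  after event 1 (t=3: SET total = 38): {total=38}
  after event 2 (t=5: SET count = 10): {count=10, total=38}
  after event 3 (t=10: INC max by 3): {count=10, max=3, total=38}
  after event 4 (t=18: SET max = 12): {count=10, max=12, total=38}
  after event 5 (t=22: DEC max by 11): {count=10, max=1, total=38}
  after event 6 (t=25: DEL count): {max=1, total=38}
  after event 7 (t=28: DEC max by 3): {max=-2, total=38}
  after event 8 (t=29: DEC max by 2): {max=-4, total=38}
  after event 9 (t=30: INC total by 1): {max=-4, total=39}
  after event 10 (t=32: SET count = 38): {count=38, max=-4, total=39}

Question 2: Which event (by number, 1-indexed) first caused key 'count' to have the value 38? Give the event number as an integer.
Looking for first event where count becomes 38:
  event 2: count = 10
  event 3: count = 10
  event 4: count = 10
  event 5: count = 10
  event 6: count = (absent)
  event 10: count (absent) -> 38  <-- first match

Answer: 10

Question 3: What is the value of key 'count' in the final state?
Answer: 38

Derivation:
Track key 'count' through all 10 events:
  event 1 (t=3: SET total = 38): count unchanged
  event 2 (t=5: SET count = 10): count (absent) -> 10
  event 3 (t=10: INC max by 3): count unchanged
  event 4 (t=18: SET max = 12): count unchanged
  event 5 (t=22: DEC max by 11): count unchanged
  event 6 (t=25: DEL count): count 10 -> (absent)
  event 7 (t=28: DEC max by 3): count unchanged
  event 8 (t=29: DEC max by 2): count unchanged
  event 9 (t=30: INC total by 1): count unchanged
  event 10 (t=32: SET count = 38): count (absent) -> 38
Final: count = 38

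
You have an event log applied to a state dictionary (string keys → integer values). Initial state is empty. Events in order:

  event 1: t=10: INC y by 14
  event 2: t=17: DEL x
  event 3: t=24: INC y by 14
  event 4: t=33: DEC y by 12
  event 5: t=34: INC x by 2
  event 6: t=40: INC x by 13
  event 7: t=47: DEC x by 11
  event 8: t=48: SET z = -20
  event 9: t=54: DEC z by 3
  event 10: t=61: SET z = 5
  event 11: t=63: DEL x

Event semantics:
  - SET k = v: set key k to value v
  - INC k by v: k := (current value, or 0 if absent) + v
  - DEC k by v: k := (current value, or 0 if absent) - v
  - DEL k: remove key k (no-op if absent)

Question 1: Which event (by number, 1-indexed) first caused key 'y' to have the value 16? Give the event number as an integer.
Looking for first event where y becomes 16:
  event 1: y = 14
  event 2: y = 14
  event 3: y = 28
  event 4: y 28 -> 16  <-- first match

Answer: 4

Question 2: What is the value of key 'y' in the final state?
Answer: 16

Derivation:
Track key 'y' through all 11 events:
  event 1 (t=10: INC y by 14): y (absent) -> 14
  event 2 (t=17: DEL x): y unchanged
  event 3 (t=24: INC y by 14): y 14 -> 28
  event 4 (t=33: DEC y by 12): y 28 -> 16
  event 5 (t=34: INC x by 2): y unchanged
  event 6 (t=40: INC x by 13): y unchanged
  event 7 (t=47: DEC x by 11): y unchanged
  event 8 (t=48: SET z = -20): y unchanged
  event 9 (t=54: DEC z by 3): y unchanged
  event 10 (t=61: SET z = 5): y unchanged
  event 11 (t=63: DEL x): y unchanged
Final: y = 16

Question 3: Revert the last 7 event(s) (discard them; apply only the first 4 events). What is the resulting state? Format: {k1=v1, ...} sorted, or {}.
Keep first 4 events (discard last 7):
  after event 1 (t=10: INC y by 14): {y=14}
  after event 2 (t=17: DEL x): {y=14}
  after event 3 (t=24: INC y by 14): {y=28}
  after event 4 (t=33: DEC y by 12): {y=16}

Answer: {y=16}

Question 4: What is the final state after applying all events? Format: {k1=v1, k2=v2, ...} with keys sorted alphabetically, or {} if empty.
  after event 1 (t=10: INC y by 14): {y=14}
  after event 2 (t=17: DEL x): {y=14}
  after event 3 (t=24: INC y by 14): {y=28}
  after event 4 (t=33: DEC y by 12): {y=16}
  after event 5 (t=34: INC x by 2): {x=2, y=16}
  after event 6 (t=40: INC x by 13): {x=15, y=16}
  after event 7 (t=47: DEC x by 11): {x=4, y=16}
  after event 8 (t=48: SET z = -20): {x=4, y=16, z=-20}
  after event 9 (t=54: DEC z by 3): {x=4, y=16, z=-23}
  after event 10 (t=61: SET z = 5): {x=4, y=16, z=5}
  after event 11 (t=63: DEL x): {y=16, z=5}

Answer: {y=16, z=5}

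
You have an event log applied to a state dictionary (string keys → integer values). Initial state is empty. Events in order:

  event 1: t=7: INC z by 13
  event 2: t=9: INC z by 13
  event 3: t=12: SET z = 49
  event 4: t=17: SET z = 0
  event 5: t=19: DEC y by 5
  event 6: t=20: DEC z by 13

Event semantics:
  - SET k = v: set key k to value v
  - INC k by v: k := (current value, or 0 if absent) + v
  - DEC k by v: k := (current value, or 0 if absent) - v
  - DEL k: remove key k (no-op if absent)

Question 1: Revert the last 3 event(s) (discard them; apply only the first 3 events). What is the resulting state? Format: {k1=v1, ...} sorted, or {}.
Answer: {z=49}

Derivation:
Keep first 3 events (discard last 3):
  after event 1 (t=7: INC z by 13): {z=13}
  after event 2 (t=9: INC z by 13): {z=26}
  after event 3 (t=12: SET z = 49): {z=49}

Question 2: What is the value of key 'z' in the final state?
Track key 'z' through all 6 events:
  event 1 (t=7: INC z by 13): z (absent) -> 13
  event 2 (t=9: INC z by 13): z 13 -> 26
  event 3 (t=12: SET z = 49): z 26 -> 49
  event 4 (t=17: SET z = 0): z 49 -> 0
  event 5 (t=19: DEC y by 5): z unchanged
  event 6 (t=20: DEC z by 13): z 0 -> -13
Final: z = -13

Answer: -13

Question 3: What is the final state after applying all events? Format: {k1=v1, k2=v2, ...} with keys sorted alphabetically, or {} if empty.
  after event 1 (t=7: INC z by 13): {z=13}
  after event 2 (t=9: INC z by 13): {z=26}
  after event 3 (t=12: SET z = 49): {z=49}
  after event 4 (t=17: SET z = 0): {z=0}
  after event 5 (t=19: DEC y by 5): {y=-5, z=0}
  after event 6 (t=20: DEC z by 13): {y=-5, z=-13}

Answer: {y=-5, z=-13}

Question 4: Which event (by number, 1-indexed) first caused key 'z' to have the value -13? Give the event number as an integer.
Answer: 6

Derivation:
Looking for first event where z becomes -13:
  event 1: z = 13
  event 2: z = 26
  event 3: z = 49
  event 4: z = 0
  event 5: z = 0
  event 6: z 0 -> -13  <-- first match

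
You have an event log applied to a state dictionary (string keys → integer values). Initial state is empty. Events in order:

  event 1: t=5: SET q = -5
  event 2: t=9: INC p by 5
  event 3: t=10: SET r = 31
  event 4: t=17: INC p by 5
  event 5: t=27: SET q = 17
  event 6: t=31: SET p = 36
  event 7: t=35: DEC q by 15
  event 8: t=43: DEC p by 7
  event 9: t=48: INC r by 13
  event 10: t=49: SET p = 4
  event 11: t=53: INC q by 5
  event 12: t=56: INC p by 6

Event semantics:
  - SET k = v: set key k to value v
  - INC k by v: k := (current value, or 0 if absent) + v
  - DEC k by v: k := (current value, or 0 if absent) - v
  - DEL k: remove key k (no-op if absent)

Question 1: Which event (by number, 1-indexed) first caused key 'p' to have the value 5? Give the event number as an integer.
Looking for first event where p becomes 5:
  event 2: p (absent) -> 5  <-- first match

Answer: 2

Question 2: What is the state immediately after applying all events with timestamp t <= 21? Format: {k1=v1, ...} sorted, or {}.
Answer: {p=10, q=-5, r=31}

Derivation:
Apply events with t <= 21 (4 events):
  after event 1 (t=5: SET q = -5): {q=-5}
  after event 2 (t=9: INC p by 5): {p=5, q=-5}
  after event 3 (t=10: SET r = 31): {p=5, q=-5, r=31}
  after event 4 (t=17: INC p by 5): {p=10, q=-5, r=31}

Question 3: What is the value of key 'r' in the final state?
Track key 'r' through all 12 events:
  event 1 (t=5: SET q = -5): r unchanged
  event 2 (t=9: INC p by 5): r unchanged
  event 3 (t=10: SET r = 31): r (absent) -> 31
  event 4 (t=17: INC p by 5): r unchanged
  event 5 (t=27: SET q = 17): r unchanged
  event 6 (t=31: SET p = 36): r unchanged
  event 7 (t=35: DEC q by 15): r unchanged
  event 8 (t=43: DEC p by 7): r unchanged
  event 9 (t=48: INC r by 13): r 31 -> 44
  event 10 (t=49: SET p = 4): r unchanged
  event 11 (t=53: INC q by 5): r unchanged
  event 12 (t=56: INC p by 6): r unchanged
Final: r = 44

Answer: 44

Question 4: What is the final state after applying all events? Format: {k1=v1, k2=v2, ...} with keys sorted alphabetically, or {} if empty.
Answer: {p=10, q=7, r=44}

Derivation:
  after event 1 (t=5: SET q = -5): {q=-5}
  after event 2 (t=9: INC p by 5): {p=5, q=-5}
  after event 3 (t=10: SET r = 31): {p=5, q=-5, r=31}
  after event 4 (t=17: INC p by 5): {p=10, q=-5, r=31}
  after event 5 (t=27: SET q = 17): {p=10, q=17, r=31}
  after event 6 (t=31: SET p = 36): {p=36, q=17, r=31}
  after event 7 (t=35: DEC q by 15): {p=36, q=2, r=31}
  after event 8 (t=43: DEC p by 7): {p=29, q=2, r=31}
  after event 9 (t=48: INC r by 13): {p=29, q=2, r=44}
  after event 10 (t=49: SET p = 4): {p=4, q=2, r=44}
  after event 11 (t=53: INC q by 5): {p=4, q=7, r=44}
  after event 12 (t=56: INC p by 6): {p=10, q=7, r=44}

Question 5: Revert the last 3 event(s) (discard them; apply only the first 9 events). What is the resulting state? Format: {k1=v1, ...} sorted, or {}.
Keep first 9 events (discard last 3):
  after event 1 (t=5: SET q = -5): {q=-5}
  after event 2 (t=9: INC p by 5): {p=5, q=-5}
  after event 3 (t=10: SET r = 31): {p=5, q=-5, r=31}
  after event 4 (t=17: INC p by 5): {p=10, q=-5, r=31}
  after event 5 (t=27: SET q = 17): {p=10, q=17, r=31}
  after event 6 (t=31: SET p = 36): {p=36, q=17, r=31}
  after event 7 (t=35: DEC q by 15): {p=36, q=2, r=31}
  after event 8 (t=43: DEC p by 7): {p=29, q=2, r=31}
  after event 9 (t=48: INC r by 13): {p=29, q=2, r=44}

Answer: {p=29, q=2, r=44}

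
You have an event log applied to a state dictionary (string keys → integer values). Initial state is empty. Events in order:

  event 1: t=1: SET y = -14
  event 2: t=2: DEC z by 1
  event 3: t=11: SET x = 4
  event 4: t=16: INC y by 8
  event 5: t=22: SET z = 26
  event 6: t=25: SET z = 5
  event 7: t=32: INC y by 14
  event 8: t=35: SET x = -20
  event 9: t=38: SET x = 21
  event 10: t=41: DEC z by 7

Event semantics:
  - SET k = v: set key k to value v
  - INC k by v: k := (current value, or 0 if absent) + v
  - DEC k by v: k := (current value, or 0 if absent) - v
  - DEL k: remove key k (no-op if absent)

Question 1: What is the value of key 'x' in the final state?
Track key 'x' through all 10 events:
  event 1 (t=1: SET y = -14): x unchanged
  event 2 (t=2: DEC z by 1): x unchanged
  event 3 (t=11: SET x = 4): x (absent) -> 4
  event 4 (t=16: INC y by 8): x unchanged
  event 5 (t=22: SET z = 26): x unchanged
  event 6 (t=25: SET z = 5): x unchanged
  event 7 (t=32: INC y by 14): x unchanged
  event 8 (t=35: SET x = -20): x 4 -> -20
  event 9 (t=38: SET x = 21): x -20 -> 21
  event 10 (t=41: DEC z by 7): x unchanged
Final: x = 21

Answer: 21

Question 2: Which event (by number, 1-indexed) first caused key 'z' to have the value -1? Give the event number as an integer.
Looking for first event where z becomes -1:
  event 2: z (absent) -> -1  <-- first match

Answer: 2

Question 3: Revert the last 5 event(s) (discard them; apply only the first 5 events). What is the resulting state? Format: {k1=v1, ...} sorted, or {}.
Keep first 5 events (discard last 5):
  after event 1 (t=1: SET y = -14): {y=-14}
  after event 2 (t=2: DEC z by 1): {y=-14, z=-1}
  after event 3 (t=11: SET x = 4): {x=4, y=-14, z=-1}
  after event 4 (t=16: INC y by 8): {x=4, y=-6, z=-1}
  after event 5 (t=22: SET z = 26): {x=4, y=-6, z=26}

Answer: {x=4, y=-6, z=26}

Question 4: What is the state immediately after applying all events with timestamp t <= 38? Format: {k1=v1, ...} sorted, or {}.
Apply events with t <= 38 (9 events):
  after event 1 (t=1: SET y = -14): {y=-14}
  after event 2 (t=2: DEC z by 1): {y=-14, z=-1}
  after event 3 (t=11: SET x = 4): {x=4, y=-14, z=-1}
  after event 4 (t=16: INC y by 8): {x=4, y=-6, z=-1}
  after event 5 (t=22: SET z = 26): {x=4, y=-6, z=26}
  after event 6 (t=25: SET z = 5): {x=4, y=-6, z=5}
  after event 7 (t=32: INC y by 14): {x=4, y=8, z=5}
  after event 8 (t=35: SET x = -20): {x=-20, y=8, z=5}
  after event 9 (t=38: SET x = 21): {x=21, y=8, z=5}

Answer: {x=21, y=8, z=5}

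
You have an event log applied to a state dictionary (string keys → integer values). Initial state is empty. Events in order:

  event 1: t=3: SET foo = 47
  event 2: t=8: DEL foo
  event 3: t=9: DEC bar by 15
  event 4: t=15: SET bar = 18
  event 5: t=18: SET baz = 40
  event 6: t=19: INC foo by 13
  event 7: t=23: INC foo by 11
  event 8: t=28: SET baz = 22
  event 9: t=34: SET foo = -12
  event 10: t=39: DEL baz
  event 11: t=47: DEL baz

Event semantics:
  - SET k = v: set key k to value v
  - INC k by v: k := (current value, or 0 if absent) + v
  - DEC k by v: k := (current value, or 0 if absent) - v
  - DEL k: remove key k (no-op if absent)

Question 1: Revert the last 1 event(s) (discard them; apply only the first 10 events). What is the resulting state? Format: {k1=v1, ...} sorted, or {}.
Keep first 10 events (discard last 1):
  after event 1 (t=3: SET foo = 47): {foo=47}
  after event 2 (t=8: DEL foo): {}
  after event 3 (t=9: DEC bar by 15): {bar=-15}
  after event 4 (t=15: SET bar = 18): {bar=18}
  after event 5 (t=18: SET baz = 40): {bar=18, baz=40}
  after event 6 (t=19: INC foo by 13): {bar=18, baz=40, foo=13}
  after event 7 (t=23: INC foo by 11): {bar=18, baz=40, foo=24}
  after event 8 (t=28: SET baz = 22): {bar=18, baz=22, foo=24}
  after event 9 (t=34: SET foo = -12): {bar=18, baz=22, foo=-12}
  after event 10 (t=39: DEL baz): {bar=18, foo=-12}

Answer: {bar=18, foo=-12}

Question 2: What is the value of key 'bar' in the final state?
Answer: 18

Derivation:
Track key 'bar' through all 11 events:
  event 1 (t=3: SET foo = 47): bar unchanged
  event 2 (t=8: DEL foo): bar unchanged
  event 3 (t=9: DEC bar by 15): bar (absent) -> -15
  event 4 (t=15: SET bar = 18): bar -15 -> 18
  event 5 (t=18: SET baz = 40): bar unchanged
  event 6 (t=19: INC foo by 13): bar unchanged
  event 7 (t=23: INC foo by 11): bar unchanged
  event 8 (t=28: SET baz = 22): bar unchanged
  event 9 (t=34: SET foo = -12): bar unchanged
  event 10 (t=39: DEL baz): bar unchanged
  event 11 (t=47: DEL baz): bar unchanged
Final: bar = 18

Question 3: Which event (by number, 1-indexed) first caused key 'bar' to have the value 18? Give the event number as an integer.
Answer: 4

Derivation:
Looking for first event where bar becomes 18:
  event 3: bar = -15
  event 4: bar -15 -> 18  <-- first match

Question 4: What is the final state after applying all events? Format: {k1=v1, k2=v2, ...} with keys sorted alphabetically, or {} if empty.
  after event 1 (t=3: SET foo = 47): {foo=47}
  after event 2 (t=8: DEL foo): {}
  after event 3 (t=9: DEC bar by 15): {bar=-15}
  after event 4 (t=15: SET bar = 18): {bar=18}
  after event 5 (t=18: SET baz = 40): {bar=18, baz=40}
  after event 6 (t=19: INC foo by 13): {bar=18, baz=40, foo=13}
  after event 7 (t=23: INC foo by 11): {bar=18, baz=40, foo=24}
  after event 8 (t=28: SET baz = 22): {bar=18, baz=22, foo=24}
  after event 9 (t=34: SET foo = -12): {bar=18, baz=22, foo=-12}
  after event 10 (t=39: DEL baz): {bar=18, foo=-12}
  after event 11 (t=47: DEL baz): {bar=18, foo=-12}

Answer: {bar=18, foo=-12}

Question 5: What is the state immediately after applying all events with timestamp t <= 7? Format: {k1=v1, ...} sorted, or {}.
Answer: {foo=47}

Derivation:
Apply events with t <= 7 (1 events):
  after event 1 (t=3: SET foo = 47): {foo=47}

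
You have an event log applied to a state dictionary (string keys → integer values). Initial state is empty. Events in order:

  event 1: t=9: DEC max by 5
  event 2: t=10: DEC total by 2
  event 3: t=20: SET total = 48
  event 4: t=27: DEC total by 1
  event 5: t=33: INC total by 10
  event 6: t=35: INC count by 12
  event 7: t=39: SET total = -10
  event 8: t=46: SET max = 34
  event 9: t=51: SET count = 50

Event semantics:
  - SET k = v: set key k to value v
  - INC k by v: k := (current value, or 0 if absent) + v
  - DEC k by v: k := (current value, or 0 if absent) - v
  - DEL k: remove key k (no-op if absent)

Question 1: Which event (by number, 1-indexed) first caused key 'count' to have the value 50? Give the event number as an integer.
Answer: 9

Derivation:
Looking for first event where count becomes 50:
  event 6: count = 12
  event 7: count = 12
  event 8: count = 12
  event 9: count 12 -> 50  <-- first match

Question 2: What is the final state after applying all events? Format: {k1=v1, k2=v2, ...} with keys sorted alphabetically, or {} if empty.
  after event 1 (t=9: DEC max by 5): {max=-5}
  after event 2 (t=10: DEC total by 2): {max=-5, total=-2}
  after event 3 (t=20: SET total = 48): {max=-5, total=48}
  after event 4 (t=27: DEC total by 1): {max=-5, total=47}
  after event 5 (t=33: INC total by 10): {max=-5, total=57}
  after event 6 (t=35: INC count by 12): {count=12, max=-5, total=57}
  after event 7 (t=39: SET total = -10): {count=12, max=-5, total=-10}
  after event 8 (t=46: SET max = 34): {count=12, max=34, total=-10}
  after event 9 (t=51: SET count = 50): {count=50, max=34, total=-10}

Answer: {count=50, max=34, total=-10}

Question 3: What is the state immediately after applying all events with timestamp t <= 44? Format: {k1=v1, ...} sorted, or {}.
Answer: {count=12, max=-5, total=-10}

Derivation:
Apply events with t <= 44 (7 events):
  after event 1 (t=9: DEC max by 5): {max=-5}
  after event 2 (t=10: DEC total by 2): {max=-5, total=-2}
  after event 3 (t=20: SET total = 48): {max=-5, total=48}
  after event 4 (t=27: DEC total by 1): {max=-5, total=47}
  after event 5 (t=33: INC total by 10): {max=-5, total=57}
  after event 6 (t=35: INC count by 12): {count=12, max=-5, total=57}
  after event 7 (t=39: SET total = -10): {count=12, max=-5, total=-10}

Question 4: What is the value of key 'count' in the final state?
Answer: 50

Derivation:
Track key 'count' through all 9 events:
  event 1 (t=9: DEC max by 5): count unchanged
  event 2 (t=10: DEC total by 2): count unchanged
  event 3 (t=20: SET total = 48): count unchanged
  event 4 (t=27: DEC total by 1): count unchanged
  event 5 (t=33: INC total by 10): count unchanged
  event 6 (t=35: INC count by 12): count (absent) -> 12
  event 7 (t=39: SET total = -10): count unchanged
  event 8 (t=46: SET max = 34): count unchanged
  event 9 (t=51: SET count = 50): count 12 -> 50
Final: count = 50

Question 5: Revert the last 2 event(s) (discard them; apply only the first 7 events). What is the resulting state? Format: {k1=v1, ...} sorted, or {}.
Answer: {count=12, max=-5, total=-10}

Derivation:
Keep first 7 events (discard last 2):
  after event 1 (t=9: DEC max by 5): {max=-5}
  after event 2 (t=10: DEC total by 2): {max=-5, total=-2}
  after event 3 (t=20: SET total = 48): {max=-5, total=48}
  after event 4 (t=27: DEC total by 1): {max=-5, total=47}
  after event 5 (t=33: INC total by 10): {max=-5, total=57}
  after event 6 (t=35: INC count by 12): {count=12, max=-5, total=57}
  after event 7 (t=39: SET total = -10): {count=12, max=-5, total=-10}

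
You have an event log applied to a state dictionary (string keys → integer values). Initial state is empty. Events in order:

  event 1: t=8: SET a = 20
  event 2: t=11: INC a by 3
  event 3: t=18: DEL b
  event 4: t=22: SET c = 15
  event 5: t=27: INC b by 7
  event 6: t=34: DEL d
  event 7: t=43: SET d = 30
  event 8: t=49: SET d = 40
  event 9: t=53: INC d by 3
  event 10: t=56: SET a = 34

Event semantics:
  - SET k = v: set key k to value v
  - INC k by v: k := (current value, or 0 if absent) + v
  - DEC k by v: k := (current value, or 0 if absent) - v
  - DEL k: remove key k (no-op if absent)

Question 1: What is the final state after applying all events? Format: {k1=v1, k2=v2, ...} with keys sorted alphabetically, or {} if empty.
  after event 1 (t=8: SET a = 20): {a=20}
  after event 2 (t=11: INC a by 3): {a=23}
  after event 3 (t=18: DEL b): {a=23}
  after event 4 (t=22: SET c = 15): {a=23, c=15}
  after event 5 (t=27: INC b by 7): {a=23, b=7, c=15}
  after event 6 (t=34: DEL d): {a=23, b=7, c=15}
  after event 7 (t=43: SET d = 30): {a=23, b=7, c=15, d=30}
  after event 8 (t=49: SET d = 40): {a=23, b=7, c=15, d=40}
  after event 9 (t=53: INC d by 3): {a=23, b=7, c=15, d=43}
  after event 10 (t=56: SET a = 34): {a=34, b=7, c=15, d=43}

Answer: {a=34, b=7, c=15, d=43}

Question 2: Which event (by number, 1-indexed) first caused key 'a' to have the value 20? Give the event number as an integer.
Looking for first event where a becomes 20:
  event 1: a (absent) -> 20  <-- first match

Answer: 1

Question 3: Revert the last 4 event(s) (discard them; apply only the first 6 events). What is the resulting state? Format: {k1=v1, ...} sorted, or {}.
Answer: {a=23, b=7, c=15}

Derivation:
Keep first 6 events (discard last 4):
  after event 1 (t=8: SET a = 20): {a=20}
  after event 2 (t=11: INC a by 3): {a=23}
  after event 3 (t=18: DEL b): {a=23}
  after event 4 (t=22: SET c = 15): {a=23, c=15}
  after event 5 (t=27: INC b by 7): {a=23, b=7, c=15}
  after event 6 (t=34: DEL d): {a=23, b=7, c=15}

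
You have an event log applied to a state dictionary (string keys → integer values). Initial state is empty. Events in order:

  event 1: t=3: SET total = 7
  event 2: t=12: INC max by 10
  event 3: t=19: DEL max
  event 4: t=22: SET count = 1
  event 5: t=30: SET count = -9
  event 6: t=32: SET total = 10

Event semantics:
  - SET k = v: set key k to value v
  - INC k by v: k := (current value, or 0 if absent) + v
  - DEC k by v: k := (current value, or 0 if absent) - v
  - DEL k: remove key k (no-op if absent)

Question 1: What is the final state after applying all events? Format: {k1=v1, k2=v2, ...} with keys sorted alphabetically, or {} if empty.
Answer: {count=-9, total=10}

Derivation:
  after event 1 (t=3: SET total = 7): {total=7}
  after event 2 (t=12: INC max by 10): {max=10, total=7}
  after event 3 (t=19: DEL max): {total=7}
  after event 4 (t=22: SET count = 1): {count=1, total=7}
  after event 5 (t=30: SET count = -9): {count=-9, total=7}
  after event 6 (t=32: SET total = 10): {count=-9, total=10}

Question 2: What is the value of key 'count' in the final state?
Answer: -9

Derivation:
Track key 'count' through all 6 events:
  event 1 (t=3: SET total = 7): count unchanged
  event 2 (t=12: INC max by 10): count unchanged
  event 3 (t=19: DEL max): count unchanged
  event 4 (t=22: SET count = 1): count (absent) -> 1
  event 5 (t=30: SET count = -9): count 1 -> -9
  event 6 (t=32: SET total = 10): count unchanged
Final: count = -9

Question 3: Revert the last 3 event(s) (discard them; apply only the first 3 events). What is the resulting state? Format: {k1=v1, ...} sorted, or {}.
Answer: {total=7}

Derivation:
Keep first 3 events (discard last 3):
  after event 1 (t=3: SET total = 7): {total=7}
  after event 2 (t=12: INC max by 10): {max=10, total=7}
  after event 3 (t=19: DEL max): {total=7}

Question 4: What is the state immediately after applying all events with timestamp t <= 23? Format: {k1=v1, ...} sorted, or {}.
Apply events with t <= 23 (4 events):
  after event 1 (t=3: SET total = 7): {total=7}
  after event 2 (t=12: INC max by 10): {max=10, total=7}
  after event 3 (t=19: DEL max): {total=7}
  after event 4 (t=22: SET count = 1): {count=1, total=7}

Answer: {count=1, total=7}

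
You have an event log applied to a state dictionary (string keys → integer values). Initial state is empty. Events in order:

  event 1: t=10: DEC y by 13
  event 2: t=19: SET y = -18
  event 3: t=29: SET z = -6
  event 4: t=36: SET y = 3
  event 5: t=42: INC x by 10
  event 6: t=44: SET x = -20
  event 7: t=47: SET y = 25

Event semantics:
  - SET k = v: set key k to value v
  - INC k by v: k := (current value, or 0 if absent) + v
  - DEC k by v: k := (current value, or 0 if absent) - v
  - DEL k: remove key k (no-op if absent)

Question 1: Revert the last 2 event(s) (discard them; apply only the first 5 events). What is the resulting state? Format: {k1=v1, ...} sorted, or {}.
Keep first 5 events (discard last 2):
  after event 1 (t=10: DEC y by 13): {y=-13}
  after event 2 (t=19: SET y = -18): {y=-18}
  after event 3 (t=29: SET z = -6): {y=-18, z=-6}
  after event 4 (t=36: SET y = 3): {y=3, z=-6}
  after event 5 (t=42: INC x by 10): {x=10, y=3, z=-6}

Answer: {x=10, y=3, z=-6}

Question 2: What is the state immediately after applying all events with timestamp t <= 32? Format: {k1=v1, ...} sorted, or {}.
Apply events with t <= 32 (3 events):
  after event 1 (t=10: DEC y by 13): {y=-13}
  after event 2 (t=19: SET y = -18): {y=-18}
  after event 3 (t=29: SET z = -6): {y=-18, z=-6}

Answer: {y=-18, z=-6}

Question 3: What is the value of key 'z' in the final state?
Answer: -6

Derivation:
Track key 'z' through all 7 events:
  event 1 (t=10: DEC y by 13): z unchanged
  event 2 (t=19: SET y = -18): z unchanged
  event 3 (t=29: SET z = -6): z (absent) -> -6
  event 4 (t=36: SET y = 3): z unchanged
  event 5 (t=42: INC x by 10): z unchanged
  event 6 (t=44: SET x = -20): z unchanged
  event 7 (t=47: SET y = 25): z unchanged
Final: z = -6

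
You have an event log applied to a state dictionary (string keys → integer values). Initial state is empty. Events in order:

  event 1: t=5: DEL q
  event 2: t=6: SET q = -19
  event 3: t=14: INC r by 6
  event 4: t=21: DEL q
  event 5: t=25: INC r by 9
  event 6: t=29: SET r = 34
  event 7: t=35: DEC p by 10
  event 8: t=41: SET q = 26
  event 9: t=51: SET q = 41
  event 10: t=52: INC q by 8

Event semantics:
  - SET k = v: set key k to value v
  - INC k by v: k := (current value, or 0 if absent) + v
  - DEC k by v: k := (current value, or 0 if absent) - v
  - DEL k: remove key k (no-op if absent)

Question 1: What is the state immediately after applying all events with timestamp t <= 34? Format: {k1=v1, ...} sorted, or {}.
Apply events with t <= 34 (6 events):
  after event 1 (t=5: DEL q): {}
  after event 2 (t=6: SET q = -19): {q=-19}
  after event 3 (t=14: INC r by 6): {q=-19, r=6}
  after event 4 (t=21: DEL q): {r=6}
  after event 5 (t=25: INC r by 9): {r=15}
  after event 6 (t=29: SET r = 34): {r=34}

Answer: {r=34}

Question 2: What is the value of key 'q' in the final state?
Answer: 49

Derivation:
Track key 'q' through all 10 events:
  event 1 (t=5: DEL q): q (absent) -> (absent)
  event 2 (t=6: SET q = -19): q (absent) -> -19
  event 3 (t=14: INC r by 6): q unchanged
  event 4 (t=21: DEL q): q -19 -> (absent)
  event 5 (t=25: INC r by 9): q unchanged
  event 6 (t=29: SET r = 34): q unchanged
  event 7 (t=35: DEC p by 10): q unchanged
  event 8 (t=41: SET q = 26): q (absent) -> 26
  event 9 (t=51: SET q = 41): q 26 -> 41
  event 10 (t=52: INC q by 8): q 41 -> 49
Final: q = 49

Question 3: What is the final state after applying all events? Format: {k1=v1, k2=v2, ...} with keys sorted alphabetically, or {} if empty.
Answer: {p=-10, q=49, r=34}

Derivation:
  after event 1 (t=5: DEL q): {}
  after event 2 (t=6: SET q = -19): {q=-19}
  after event 3 (t=14: INC r by 6): {q=-19, r=6}
  after event 4 (t=21: DEL q): {r=6}
  after event 5 (t=25: INC r by 9): {r=15}
  after event 6 (t=29: SET r = 34): {r=34}
  after event 7 (t=35: DEC p by 10): {p=-10, r=34}
  after event 8 (t=41: SET q = 26): {p=-10, q=26, r=34}
  after event 9 (t=51: SET q = 41): {p=-10, q=41, r=34}
  after event 10 (t=52: INC q by 8): {p=-10, q=49, r=34}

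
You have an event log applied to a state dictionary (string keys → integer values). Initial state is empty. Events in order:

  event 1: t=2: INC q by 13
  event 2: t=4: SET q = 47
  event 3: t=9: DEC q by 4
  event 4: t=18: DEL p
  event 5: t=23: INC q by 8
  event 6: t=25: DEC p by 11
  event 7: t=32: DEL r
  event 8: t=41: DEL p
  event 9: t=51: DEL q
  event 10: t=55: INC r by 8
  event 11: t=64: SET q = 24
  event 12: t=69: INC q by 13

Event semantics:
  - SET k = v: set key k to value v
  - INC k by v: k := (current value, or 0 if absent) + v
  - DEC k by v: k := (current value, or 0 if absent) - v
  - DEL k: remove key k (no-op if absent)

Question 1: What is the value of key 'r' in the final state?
Answer: 8

Derivation:
Track key 'r' through all 12 events:
  event 1 (t=2: INC q by 13): r unchanged
  event 2 (t=4: SET q = 47): r unchanged
  event 3 (t=9: DEC q by 4): r unchanged
  event 4 (t=18: DEL p): r unchanged
  event 5 (t=23: INC q by 8): r unchanged
  event 6 (t=25: DEC p by 11): r unchanged
  event 7 (t=32: DEL r): r (absent) -> (absent)
  event 8 (t=41: DEL p): r unchanged
  event 9 (t=51: DEL q): r unchanged
  event 10 (t=55: INC r by 8): r (absent) -> 8
  event 11 (t=64: SET q = 24): r unchanged
  event 12 (t=69: INC q by 13): r unchanged
Final: r = 8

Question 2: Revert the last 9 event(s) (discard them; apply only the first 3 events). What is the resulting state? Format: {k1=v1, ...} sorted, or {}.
Keep first 3 events (discard last 9):
  after event 1 (t=2: INC q by 13): {q=13}
  after event 2 (t=4: SET q = 47): {q=47}
  after event 3 (t=9: DEC q by 4): {q=43}

Answer: {q=43}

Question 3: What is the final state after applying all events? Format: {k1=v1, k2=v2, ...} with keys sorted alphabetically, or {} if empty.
  after event 1 (t=2: INC q by 13): {q=13}
  after event 2 (t=4: SET q = 47): {q=47}
  after event 3 (t=9: DEC q by 4): {q=43}
  after event 4 (t=18: DEL p): {q=43}
  after event 5 (t=23: INC q by 8): {q=51}
  after event 6 (t=25: DEC p by 11): {p=-11, q=51}
  after event 7 (t=32: DEL r): {p=-11, q=51}
  after event 8 (t=41: DEL p): {q=51}
  after event 9 (t=51: DEL q): {}
  after event 10 (t=55: INC r by 8): {r=8}
  after event 11 (t=64: SET q = 24): {q=24, r=8}
  after event 12 (t=69: INC q by 13): {q=37, r=8}

Answer: {q=37, r=8}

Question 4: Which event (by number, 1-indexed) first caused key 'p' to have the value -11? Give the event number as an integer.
Answer: 6

Derivation:
Looking for first event where p becomes -11:
  event 6: p (absent) -> -11  <-- first match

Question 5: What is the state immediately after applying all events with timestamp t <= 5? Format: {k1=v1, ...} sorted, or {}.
Apply events with t <= 5 (2 events):
  after event 1 (t=2: INC q by 13): {q=13}
  after event 2 (t=4: SET q = 47): {q=47}

Answer: {q=47}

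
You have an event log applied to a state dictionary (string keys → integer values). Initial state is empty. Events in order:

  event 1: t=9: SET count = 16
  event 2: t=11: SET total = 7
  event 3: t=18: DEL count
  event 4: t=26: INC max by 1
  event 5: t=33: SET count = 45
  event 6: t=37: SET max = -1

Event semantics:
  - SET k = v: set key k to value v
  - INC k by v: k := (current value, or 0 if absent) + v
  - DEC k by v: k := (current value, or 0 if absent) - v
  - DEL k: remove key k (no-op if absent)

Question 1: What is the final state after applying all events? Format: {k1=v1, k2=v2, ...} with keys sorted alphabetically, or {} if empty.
  after event 1 (t=9: SET count = 16): {count=16}
  after event 2 (t=11: SET total = 7): {count=16, total=7}
  after event 3 (t=18: DEL count): {total=7}
  after event 4 (t=26: INC max by 1): {max=1, total=7}
  after event 5 (t=33: SET count = 45): {count=45, max=1, total=7}
  after event 6 (t=37: SET max = -1): {count=45, max=-1, total=7}

Answer: {count=45, max=-1, total=7}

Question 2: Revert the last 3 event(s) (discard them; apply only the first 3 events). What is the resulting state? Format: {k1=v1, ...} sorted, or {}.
Answer: {total=7}

Derivation:
Keep first 3 events (discard last 3):
  after event 1 (t=9: SET count = 16): {count=16}
  after event 2 (t=11: SET total = 7): {count=16, total=7}
  after event 3 (t=18: DEL count): {total=7}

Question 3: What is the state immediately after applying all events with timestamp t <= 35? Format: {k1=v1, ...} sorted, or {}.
Answer: {count=45, max=1, total=7}

Derivation:
Apply events with t <= 35 (5 events):
  after event 1 (t=9: SET count = 16): {count=16}
  after event 2 (t=11: SET total = 7): {count=16, total=7}
  after event 3 (t=18: DEL count): {total=7}
  after event 4 (t=26: INC max by 1): {max=1, total=7}
  after event 5 (t=33: SET count = 45): {count=45, max=1, total=7}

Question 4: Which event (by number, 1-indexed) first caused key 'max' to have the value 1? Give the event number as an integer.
Answer: 4

Derivation:
Looking for first event where max becomes 1:
  event 4: max (absent) -> 1  <-- first match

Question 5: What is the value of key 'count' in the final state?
Track key 'count' through all 6 events:
  event 1 (t=9: SET count = 16): count (absent) -> 16
  event 2 (t=11: SET total = 7): count unchanged
  event 3 (t=18: DEL count): count 16 -> (absent)
  event 4 (t=26: INC max by 1): count unchanged
  event 5 (t=33: SET count = 45): count (absent) -> 45
  event 6 (t=37: SET max = -1): count unchanged
Final: count = 45

Answer: 45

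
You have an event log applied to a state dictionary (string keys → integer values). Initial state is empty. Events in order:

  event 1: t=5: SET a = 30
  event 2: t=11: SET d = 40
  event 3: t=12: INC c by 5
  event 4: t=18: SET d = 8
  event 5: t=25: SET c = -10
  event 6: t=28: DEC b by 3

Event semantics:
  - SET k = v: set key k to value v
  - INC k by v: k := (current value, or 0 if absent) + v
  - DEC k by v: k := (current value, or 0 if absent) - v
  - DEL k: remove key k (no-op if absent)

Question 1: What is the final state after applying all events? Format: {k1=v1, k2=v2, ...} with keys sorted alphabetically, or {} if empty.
  after event 1 (t=5: SET a = 30): {a=30}
  after event 2 (t=11: SET d = 40): {a=30, d=40}
  after event 3 (t=12: INC c by 5): {a=30, c=5, d=40}
  after event 4 (t=18: SET d = 8): {a=30, c=5, d=8}
  after event 5 (t=25: SET c = -10): {a=30, c=-10, d=8}
  after event 6 (t=28: DEC b by 3): {a=30, b=-3, c=-10, d=8}

Answer: {a=30, b=-3, c=-10, d=8}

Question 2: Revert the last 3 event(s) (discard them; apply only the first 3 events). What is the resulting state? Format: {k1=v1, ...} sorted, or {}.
Answer: {a=30, c=5, d=40}

Derivation:
Keep first 3 events (discard last 3):
  after event 1 (t=5: SET a = 30): {a=30}
  after event 2 (t=11: SET d = 40): {a=30, d=40}
  after event 3 (t=12: INC c by 5): {a=30, c=5, d=40}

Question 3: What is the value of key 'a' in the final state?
Track key 'a' through all 6 events:
  event 1 (t=5: SET a = 30): a (absent) -> 30
  event 2 (t=11: SET d = 40): a unchanged
  event 3 (t=12: INC c by 5): a unchanged
  event 4 (t=18: SET d = 8): a unchanged
  event 5 (t=25: SET c = -10): a unchanged
  event 6 (t=28: DEC b by 3): a unchanged
Final: a = 30

Answer: 30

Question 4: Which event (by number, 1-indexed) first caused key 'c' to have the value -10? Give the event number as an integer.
Answer: 5

Derivation:
Looking for first event where c becomes -10:
  event 3: c = 5
  event 4: c = 5
  event 5: c 5 -> -10  <-- first match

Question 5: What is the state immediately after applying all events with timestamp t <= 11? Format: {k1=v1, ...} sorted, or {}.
Apply events with t <= 11 (2 events):
  after event 1 (t=5: SET a = 30): {a=30}
  after event 2 (t=11: SET d = 40): {a=30, d=40}

Answer: {a=30, d=40}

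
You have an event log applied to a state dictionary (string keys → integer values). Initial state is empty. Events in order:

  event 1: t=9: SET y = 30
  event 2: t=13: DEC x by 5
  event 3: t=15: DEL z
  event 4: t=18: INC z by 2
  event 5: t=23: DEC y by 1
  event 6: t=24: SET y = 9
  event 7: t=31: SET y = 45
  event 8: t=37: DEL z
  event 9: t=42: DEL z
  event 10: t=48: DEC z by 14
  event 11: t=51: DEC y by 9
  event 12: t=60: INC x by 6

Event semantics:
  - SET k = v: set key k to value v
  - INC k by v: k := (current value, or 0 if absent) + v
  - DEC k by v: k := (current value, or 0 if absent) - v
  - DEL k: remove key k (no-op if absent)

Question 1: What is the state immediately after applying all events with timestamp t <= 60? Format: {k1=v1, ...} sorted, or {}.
Answer: {x=1, y=36, z=-14}

Derivation:
Apply events with t <= 60 (12 events):
  after event 1 (t=9: SET y = 30): {y=30}
  after event 2 (t=13: DEC x by 5): {x=-5, y=30}
  after event 3 (t=15: DEL z): {x=-5, y=30}
  after event 4 (t=18: INC z by 2): {x=-5, y=30, z=2}
  after event 5 (t=23: DEC y by 1): {x=-5, y=29, z=2}
  after event 6 (t=24: SET y = 9): {x=-5, y=9, z=2}
  after event 7 (t=31: SET y = 45): {x=-5, y=45, z=2}
  after event 8 (t=37: DEL z): {x=-5, y=45}
  after event 9 (t=42: DEL z): {x=-5, y=45}
  after event 10 (t=48: DEC z by 14): {x=-5, y=45, z=-14}
  after event 11 (t=51: DEC y by 9): {x=-5, y=36, z=-14}
  after event 12 (t=60: INC x by 6): {x=1, y=36, z=-14}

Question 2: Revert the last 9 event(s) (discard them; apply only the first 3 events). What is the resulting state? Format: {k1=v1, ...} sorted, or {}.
Keep first 3 events (discard last 9):
  after event 1 (t=9: SET y = 30): {y=30}
  after event 2 (t=13: DEC x by 5): {x=-5, y=30}
  after event 3 (t=15: DEL z): {x=-5, y=30}

Answer: {x=-5, y=30}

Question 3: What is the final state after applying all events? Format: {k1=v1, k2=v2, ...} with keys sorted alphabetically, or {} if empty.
Answer: {x=1, y=36, z=-14}

Derivation:
  after event 1 (t=9: SET y = 30): {y=30}
  after event 2 (t=13: DEC x by 5): {x=-5, y=30}
  after event 3 (t=15: DEL z): {x=-5, y=30}
  after event 4 (t=18: INC z by 2): {x=-5, y=30, z=2}
  after event 5 (t=23: DEC y by 1): {x=-5, y=29, z=2}
  after event 6 (t=24: SET y = 9): {x=-5, y=9, z=2}
  after event 7 (t=31: SET y = 45): {x=-5, y=45, z=2}
  after event 8 (t=37: DEL z): {x=-5, y=45}
  after event 9 (t=42: DEL z): {x=-5, y=45}
  after event 10 (t=48: DEC z by 14): {x=-5, y=45, z=-14}
  after event 11 (t=51: DEC y by 9): {x=-5, y=36, z=-14}
  after event 12 (t=60: INC x by 6): {x=1, y=36, z=-14}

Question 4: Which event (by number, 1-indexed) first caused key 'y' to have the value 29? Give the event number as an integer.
Looking for first event where y becomes 29:
  event 1: y = 30
  event 2: y = 30
  event 3: y = 30
  event 4: y = 30
  event 5: y 30 -> 29  <-- first match

Answer: 5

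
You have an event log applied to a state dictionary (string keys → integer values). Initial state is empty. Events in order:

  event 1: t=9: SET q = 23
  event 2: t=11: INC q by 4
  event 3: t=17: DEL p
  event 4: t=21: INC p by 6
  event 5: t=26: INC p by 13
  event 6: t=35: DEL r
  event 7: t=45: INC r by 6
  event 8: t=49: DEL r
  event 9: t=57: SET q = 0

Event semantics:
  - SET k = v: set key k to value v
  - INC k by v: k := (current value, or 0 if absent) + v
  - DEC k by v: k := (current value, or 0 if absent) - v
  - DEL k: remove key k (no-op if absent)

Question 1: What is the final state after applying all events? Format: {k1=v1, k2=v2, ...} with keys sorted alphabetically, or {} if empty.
  after event 1 (t=9: SET q = 23): {q=23}
  after event 2 (t=11: INC q by 4): {q=27}
  after event 3 (t=17: DEL p): {q=27}
  after event 4 (t=21: INC p by 6): {p=6, q=27}
  after event 5 (t=26: INC p by 13): {p=19, q=27}
  after event 6 (t=35: DEL r): {p=19, q=27}
  after event 7 (t=45: INC r by 6): {p=19, q=27, r=6}
  after event 8 (t=49: DEL r): {p=19, q=27}
  after event 9 (t=57: SET q = 0): {p=19, q=0}

Answer: {p=19, q=0}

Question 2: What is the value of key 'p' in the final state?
Answer: 19

Derivation:
Track key 'p' through all 9 events:
  event 1 (t=9: SET q = 23): p unchanged
  event 2 (t=11: INC q by 4): p unchanged
  event 3 (t=17: DEL p): p (absent) -> (absent)
  event 4 (t=21: INC p by 6): p (absent) -> 6
  event 5 (t=26: INC p by 13): p 6 -> 19
  event 6 (t=35: DEL r): p unchanged
  event 7 (t=45: INC r by 6): p unchanged
  event 8 (t=49: DEL r): p unchanged
  event 9 (t=57: SET q = 0): p unchanged
Final: p = 19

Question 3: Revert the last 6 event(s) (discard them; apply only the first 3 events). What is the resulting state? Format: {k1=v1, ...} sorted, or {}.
Keep first 3 events (discard last 6):
  after event 1 (t=9: SET q = 23): {q=23}
  after event 2 (t=11: INC q by 4): {q=27}
  after event 3 (t=17: DEL p): {q=27}

Answer: {q=27}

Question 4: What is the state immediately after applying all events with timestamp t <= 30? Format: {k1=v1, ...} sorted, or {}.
Answer: {p=19, q=27}

Derivation:
Apply events with t <= 30 (5 events):
  after event 1 (t=9: SET q = 23): {q=23}
  after event 2 (t=11: INC q by 4): {q=27}
  after event 3 (t=17: DEL p): {q=27}
  after event 4 (t=21: INC p by 6): {p=6, q=27}
  after event 5 (t=26: INC p by 13): {p=19, q=27}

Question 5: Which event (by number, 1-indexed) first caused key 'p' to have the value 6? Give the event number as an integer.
Looking for first event where p becomes 6:
  event 4: p (absent) -> 6  <-- first match

Answer: 4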